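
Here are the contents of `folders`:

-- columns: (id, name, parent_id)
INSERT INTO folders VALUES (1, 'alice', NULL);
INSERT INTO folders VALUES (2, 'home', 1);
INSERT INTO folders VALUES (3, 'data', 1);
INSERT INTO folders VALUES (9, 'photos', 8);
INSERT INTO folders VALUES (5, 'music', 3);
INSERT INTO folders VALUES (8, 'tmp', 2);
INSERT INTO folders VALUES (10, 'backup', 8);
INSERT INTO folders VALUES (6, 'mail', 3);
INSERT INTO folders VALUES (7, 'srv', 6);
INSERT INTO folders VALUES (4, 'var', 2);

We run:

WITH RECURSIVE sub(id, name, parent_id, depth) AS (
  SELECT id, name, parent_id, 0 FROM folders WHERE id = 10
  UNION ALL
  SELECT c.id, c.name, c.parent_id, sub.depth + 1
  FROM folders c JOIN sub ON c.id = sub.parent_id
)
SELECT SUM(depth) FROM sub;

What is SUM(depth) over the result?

6

Base: id=10 (backup), parent_id=8, depth 0.
Iteration 1: join on id=8 -> tmp (id 8, parent_id=2, depth 1).
Iteration 2: join on id=2 -> home (id 2, parent_id=1, depth 2).
Iteration 3: join on id=1 -> alice (id 1, parent_id=NULL, depth 3).
Iteration 4: parent_id is NULL; no match; recursion stops.
SUM(depth) = 0 + 1 + 2 + 3 = 6.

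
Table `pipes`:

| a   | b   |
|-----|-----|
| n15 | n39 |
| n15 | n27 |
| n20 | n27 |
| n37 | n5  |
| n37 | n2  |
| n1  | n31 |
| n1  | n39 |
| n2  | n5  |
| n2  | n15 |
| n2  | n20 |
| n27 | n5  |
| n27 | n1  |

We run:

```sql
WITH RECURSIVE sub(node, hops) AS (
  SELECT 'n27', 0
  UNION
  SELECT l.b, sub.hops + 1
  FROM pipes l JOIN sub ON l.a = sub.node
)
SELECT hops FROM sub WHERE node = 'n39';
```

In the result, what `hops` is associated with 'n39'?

2

Base: (n27, hops=0).
Iteration 1: edges from {n27} -> (n1, hops=1), (n5, hops=1).
Iteration 2: edges from {n1,n5} -> (n31, hops=2), (n39, hops=2).
Iteration 3: no outgoing edges from {n31,n39}; recursion stops.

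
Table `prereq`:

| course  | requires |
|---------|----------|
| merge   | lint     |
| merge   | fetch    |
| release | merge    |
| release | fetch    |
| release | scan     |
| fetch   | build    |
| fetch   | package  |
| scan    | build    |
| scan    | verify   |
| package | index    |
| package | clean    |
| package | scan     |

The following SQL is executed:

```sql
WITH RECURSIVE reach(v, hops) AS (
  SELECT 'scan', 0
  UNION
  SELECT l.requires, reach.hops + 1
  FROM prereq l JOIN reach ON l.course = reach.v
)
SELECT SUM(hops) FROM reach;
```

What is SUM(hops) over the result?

Base: (scan, hops=0).
Iteration 1: edges from {scan} -> (build, hops=1), (verify, hops=1).
Iteration 2: no outgoing edges from {build,verify}; recursion stops.
SUM(hops) = 0 + 1 + 1 = 2.

2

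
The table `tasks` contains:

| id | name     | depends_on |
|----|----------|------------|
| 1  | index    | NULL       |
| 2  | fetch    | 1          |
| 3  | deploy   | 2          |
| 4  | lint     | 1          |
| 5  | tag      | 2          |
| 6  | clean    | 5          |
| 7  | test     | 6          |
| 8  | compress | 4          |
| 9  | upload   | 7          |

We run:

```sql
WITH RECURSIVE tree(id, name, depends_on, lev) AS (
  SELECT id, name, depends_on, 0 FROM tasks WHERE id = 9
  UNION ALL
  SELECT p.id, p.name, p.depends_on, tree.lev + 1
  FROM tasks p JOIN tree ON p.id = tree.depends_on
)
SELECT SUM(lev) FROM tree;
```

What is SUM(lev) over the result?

Base: id=9 (upload), depends_on=7, lev 0.
Iteration 1: join on id=7 -> test (id 7, depends_on=6, lev 1).
Iteration 2: join on id=6 -> clean (id 6, depends_on=5, lev 2).
Iteration 3: join on id=5 -> tag (id 5, depends_on=2, lev 3).
Iteration 4: join on id=2 -> fetch (id 2, depends_on=1, lev 4).
Iteration 5: join on id=1 -> index (id 1, depends_on=NULL, lev 5).
Iteration 6: depends_on is NULL; no match; recursion stops.
SUM(lev) = 0 + 1 + 2 + 3 + 4 + 5 = 15.

15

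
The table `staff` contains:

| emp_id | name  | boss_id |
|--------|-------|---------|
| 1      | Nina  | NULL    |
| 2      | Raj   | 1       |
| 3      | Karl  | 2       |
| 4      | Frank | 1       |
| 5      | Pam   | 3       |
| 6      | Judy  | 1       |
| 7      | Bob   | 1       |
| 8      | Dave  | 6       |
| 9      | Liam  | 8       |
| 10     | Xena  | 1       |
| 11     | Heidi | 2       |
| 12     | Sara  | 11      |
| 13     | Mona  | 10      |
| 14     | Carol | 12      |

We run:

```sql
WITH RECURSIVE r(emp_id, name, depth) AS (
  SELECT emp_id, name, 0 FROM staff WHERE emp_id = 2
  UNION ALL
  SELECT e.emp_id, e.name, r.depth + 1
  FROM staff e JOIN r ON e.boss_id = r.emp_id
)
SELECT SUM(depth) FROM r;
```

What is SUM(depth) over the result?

9

Base: emp_id=2 (Raj) at depth 0.
Iteration 1: rows with boss_id in {2} -> Karl (id 3, depth 1), Heidi (id 11, depth 1).
Iteration 2: rows with boss_id in {3,11} -> Pam (id 5, depth 2), Sara (id 12, depth 2).
Iteration 3: rows with boss_id in {5,12} -> Carol (id 14, depth 3).
Iteration 4: no rows with boss_id in {14}; recursion stops.
SUM(depth) = 0 + 1 + 1 + 2 + 2 + 3 = 9.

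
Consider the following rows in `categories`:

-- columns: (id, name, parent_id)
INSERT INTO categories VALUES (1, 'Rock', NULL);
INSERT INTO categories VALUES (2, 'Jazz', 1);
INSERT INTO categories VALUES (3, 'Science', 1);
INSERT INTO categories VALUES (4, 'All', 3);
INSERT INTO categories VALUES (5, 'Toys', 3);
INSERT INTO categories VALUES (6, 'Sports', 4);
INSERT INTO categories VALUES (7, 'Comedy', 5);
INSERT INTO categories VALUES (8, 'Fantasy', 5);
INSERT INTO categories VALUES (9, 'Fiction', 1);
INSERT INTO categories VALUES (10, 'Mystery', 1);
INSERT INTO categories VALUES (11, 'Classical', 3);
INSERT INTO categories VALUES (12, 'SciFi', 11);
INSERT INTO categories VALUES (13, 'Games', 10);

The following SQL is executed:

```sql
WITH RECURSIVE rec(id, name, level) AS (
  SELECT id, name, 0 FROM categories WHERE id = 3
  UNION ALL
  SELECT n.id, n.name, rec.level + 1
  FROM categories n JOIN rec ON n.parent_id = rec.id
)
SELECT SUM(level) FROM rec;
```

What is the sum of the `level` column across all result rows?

11

Base: id=3 (Science) at level 0.
Iteration 1: rows with parent_id in {3} -> All (id 4, level 1), Toys (id 5, level 1), Classical (id 11, level 1).
Iteration 2: rows with parent_id in {4,5,11} -> Sports (id 6, level 2), Comedy (id 7, level 2), Fantasy (id 8, level 2), SciFi (id 12, level 2).
Iteration 3: no rows with parent_id in {6,7,8,12}; recursion stops.
SUM(level) = 0 + 1 + 1 + 1 + 2 + 2 + 2 + 2 = 11.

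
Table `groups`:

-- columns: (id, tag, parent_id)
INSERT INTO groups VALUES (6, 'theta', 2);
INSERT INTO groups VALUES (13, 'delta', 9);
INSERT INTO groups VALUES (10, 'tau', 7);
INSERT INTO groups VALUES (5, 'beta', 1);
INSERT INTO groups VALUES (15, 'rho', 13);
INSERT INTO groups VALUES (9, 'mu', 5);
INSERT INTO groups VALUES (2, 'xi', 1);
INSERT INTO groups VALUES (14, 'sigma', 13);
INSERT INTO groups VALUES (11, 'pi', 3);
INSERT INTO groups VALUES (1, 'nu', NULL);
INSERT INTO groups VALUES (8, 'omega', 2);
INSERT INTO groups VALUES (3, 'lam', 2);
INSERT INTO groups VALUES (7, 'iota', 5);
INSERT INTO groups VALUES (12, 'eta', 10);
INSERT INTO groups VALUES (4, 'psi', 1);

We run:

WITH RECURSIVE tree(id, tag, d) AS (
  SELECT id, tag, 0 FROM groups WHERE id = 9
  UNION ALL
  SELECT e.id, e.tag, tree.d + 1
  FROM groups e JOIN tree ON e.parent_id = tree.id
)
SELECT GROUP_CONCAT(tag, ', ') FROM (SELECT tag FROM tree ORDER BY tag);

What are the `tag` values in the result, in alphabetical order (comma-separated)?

delta, mu, rho, sigma

Base: id=9 (mu) at d 0.
Iteration 1: rows with parent_id in {9} -> delta (id 13, d 1).
Iteration 2: rows with parent_id in {13} -> sigma (id 14, d 2), rho (id 15, d 2).
Iteration 3: no rows with parent_id in {14,15}; recursion stops.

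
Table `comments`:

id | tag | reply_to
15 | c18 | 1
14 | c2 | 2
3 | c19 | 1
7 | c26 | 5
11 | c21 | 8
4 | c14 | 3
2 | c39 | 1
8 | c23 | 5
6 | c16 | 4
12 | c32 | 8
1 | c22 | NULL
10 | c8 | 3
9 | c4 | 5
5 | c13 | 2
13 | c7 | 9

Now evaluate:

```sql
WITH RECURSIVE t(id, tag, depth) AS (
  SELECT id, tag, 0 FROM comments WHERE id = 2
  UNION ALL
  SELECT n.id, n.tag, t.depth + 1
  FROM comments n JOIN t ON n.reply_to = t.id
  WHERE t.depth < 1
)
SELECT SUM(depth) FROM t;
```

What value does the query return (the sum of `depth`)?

2

Base: id=2 (c39) at depth 0.
Iteration 1: rows with reply_to in {2} -> c13 (id 5, depth 1), c2 (id 14, depth 1).
Iteration 2: depth < 1 fails for all current rows; recursion stops.
SUM(depth) = 0 + 1 + 1 = 2.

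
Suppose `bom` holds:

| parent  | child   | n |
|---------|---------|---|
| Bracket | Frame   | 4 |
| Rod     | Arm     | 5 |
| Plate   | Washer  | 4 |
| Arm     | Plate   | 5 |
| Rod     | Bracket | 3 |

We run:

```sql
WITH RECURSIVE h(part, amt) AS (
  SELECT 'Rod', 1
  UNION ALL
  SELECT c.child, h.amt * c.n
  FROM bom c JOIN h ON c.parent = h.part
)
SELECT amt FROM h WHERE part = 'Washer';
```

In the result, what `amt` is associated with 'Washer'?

100

Base: (Rod, amt=1).
Iteration 1: components of {Rod} -> Arm = 1*5 = 5, Bracket = 1*3 = 3.
Iteration 2: components of {Arm,Bracket} -> Frame = 3*4 = 12, Plate = 5*5 = 25.
Iteration 3: components of {Frame,Plate} -> Washer = 25*4 = 100.
Iteration 4: no further components; recursion stops.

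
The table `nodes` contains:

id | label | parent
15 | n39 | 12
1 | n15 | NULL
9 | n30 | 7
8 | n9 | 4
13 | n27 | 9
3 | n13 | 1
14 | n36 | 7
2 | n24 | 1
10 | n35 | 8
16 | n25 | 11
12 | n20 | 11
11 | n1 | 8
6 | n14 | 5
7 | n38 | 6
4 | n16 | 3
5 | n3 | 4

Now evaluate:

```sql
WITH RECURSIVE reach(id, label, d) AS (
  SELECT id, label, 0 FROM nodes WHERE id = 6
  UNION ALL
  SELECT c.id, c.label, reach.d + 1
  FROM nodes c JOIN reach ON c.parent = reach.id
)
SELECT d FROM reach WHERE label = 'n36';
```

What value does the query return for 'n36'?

Base: id=6 (n14) at d 0.
Iteration 1: rows with parent in {6} -> n38 (id 7, d 1).
Iteration 2: rows with parent in {7} -> n30 (id 9, d 2), n36 (id 14, d 2).
Iteration 3: rows with parent in {9,14} -> n27 (id 13, d 3).
Iteration 4: no rows with parent in {13}; recursion stops.

2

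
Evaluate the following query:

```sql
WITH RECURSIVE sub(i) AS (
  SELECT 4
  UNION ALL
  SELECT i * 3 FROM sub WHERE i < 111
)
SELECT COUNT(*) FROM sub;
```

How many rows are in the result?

Base: i=4.
Iteration 1: 4 < 111 holds -> i = 4 * 3 = 12.
Iteration 2: 12 < 111 holds -> i = 12 * 3 = 36.
Iteration 3: 36 < 111 holds -> i = 36 * 3 = 108.
Iteration 4: 108 < 111 holds -> i = 108 * 3 = 324.
Iteration 5: 324 < 111 fails; recursion stops.
Total rows emitted: 5.

5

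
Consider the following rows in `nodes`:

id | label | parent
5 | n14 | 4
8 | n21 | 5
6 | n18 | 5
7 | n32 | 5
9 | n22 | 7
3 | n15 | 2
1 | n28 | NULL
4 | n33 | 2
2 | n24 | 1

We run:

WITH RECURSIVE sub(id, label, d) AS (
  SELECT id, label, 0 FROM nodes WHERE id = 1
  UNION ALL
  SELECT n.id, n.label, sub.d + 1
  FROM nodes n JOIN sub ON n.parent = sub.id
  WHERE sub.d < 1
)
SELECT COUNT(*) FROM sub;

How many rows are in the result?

2

Base: id=1 (n28) at d 0.
Iteration 1: rows with parent in {1} -> n24 (id 2, d 1).
Iteration 2: d < 1 fails for all current rows; recursion stops.
Total rows emitted: 2.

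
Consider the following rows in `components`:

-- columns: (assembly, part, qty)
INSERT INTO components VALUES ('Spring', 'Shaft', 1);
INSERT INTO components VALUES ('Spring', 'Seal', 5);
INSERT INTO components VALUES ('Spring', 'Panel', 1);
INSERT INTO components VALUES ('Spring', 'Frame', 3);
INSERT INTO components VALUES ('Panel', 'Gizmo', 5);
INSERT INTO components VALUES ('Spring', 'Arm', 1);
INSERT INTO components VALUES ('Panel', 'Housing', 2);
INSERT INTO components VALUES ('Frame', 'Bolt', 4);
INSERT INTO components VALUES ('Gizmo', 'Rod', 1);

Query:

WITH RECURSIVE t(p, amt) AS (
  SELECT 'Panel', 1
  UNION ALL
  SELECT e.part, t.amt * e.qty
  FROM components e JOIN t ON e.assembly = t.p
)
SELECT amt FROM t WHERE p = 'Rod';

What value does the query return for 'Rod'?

Base: (Panel, amt=1).
Iteration 1: components of {Panel} -> Gizmo = 1*5 = 5, Housing = 1*2 = 2.
Iteration 2: components of {Gizmo,Housing} -> Rod = 5*1 = 5.
Iteration 3: no further components; recursion stops.

5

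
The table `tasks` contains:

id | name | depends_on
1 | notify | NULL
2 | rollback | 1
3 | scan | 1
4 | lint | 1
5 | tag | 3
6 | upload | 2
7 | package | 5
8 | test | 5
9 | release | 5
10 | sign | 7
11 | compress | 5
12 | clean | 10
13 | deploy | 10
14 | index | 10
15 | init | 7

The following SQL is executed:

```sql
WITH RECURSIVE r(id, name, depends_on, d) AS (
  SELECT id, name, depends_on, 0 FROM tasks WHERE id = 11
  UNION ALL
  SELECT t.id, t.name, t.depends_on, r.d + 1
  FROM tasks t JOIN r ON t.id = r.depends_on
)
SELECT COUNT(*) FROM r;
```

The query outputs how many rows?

Base: id=11 (compress), depends_on=5, d 0.
Iteration 1: join on id=5 -> tag (id 5, depends_on=3, d 1).
Iteration 2: join on id=3 -> scan (id 3, depends_on=1, d 2).
Iteration 3: join on id=1 -> notify (id 1, depends_on=NULL, d 3).
Iteration 4: depends_on is NULL; no match; recursion stops.
Total rows emitted: 4.

4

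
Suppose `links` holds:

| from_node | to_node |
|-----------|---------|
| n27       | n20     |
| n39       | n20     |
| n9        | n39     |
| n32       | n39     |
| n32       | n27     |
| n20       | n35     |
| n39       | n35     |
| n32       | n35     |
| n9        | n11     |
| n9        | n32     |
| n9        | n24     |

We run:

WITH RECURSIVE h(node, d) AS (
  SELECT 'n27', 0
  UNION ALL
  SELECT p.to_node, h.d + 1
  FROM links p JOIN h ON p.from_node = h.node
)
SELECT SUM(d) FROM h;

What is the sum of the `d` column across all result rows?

Base: (n27, d=0).
Iteration 1: edges from {n27} -> (n20, d=1).
Iteration 2: edges from {n20} -> (n35, d=2).
Iteration 3: no outgoing edges from {n35}; recursion stops.
SUM(d) = 0 + 1 + 2 = 3.

3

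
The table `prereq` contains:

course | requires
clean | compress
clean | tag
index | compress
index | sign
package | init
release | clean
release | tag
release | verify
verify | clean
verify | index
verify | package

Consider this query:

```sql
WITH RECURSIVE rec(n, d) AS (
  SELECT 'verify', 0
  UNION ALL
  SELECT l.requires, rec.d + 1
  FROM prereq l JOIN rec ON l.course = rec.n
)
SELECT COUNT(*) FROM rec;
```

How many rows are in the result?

9

Base: (verify, d=0).
Iteration 1: edges from {verify} -> (clean, d=1), (index, d=1), (package, d=1).
Iteration 2: edges from {clean,index,package} -> (compress, d=2) x2, (init, d=2), (sign, d=2), (tag, d=2). [UNION ALL keeps all 5 new rows, including repeats]
Iteration 3: no outgoing edges from {compress,init,sign,tag}; recursion stops.
Total rows emitted: 9.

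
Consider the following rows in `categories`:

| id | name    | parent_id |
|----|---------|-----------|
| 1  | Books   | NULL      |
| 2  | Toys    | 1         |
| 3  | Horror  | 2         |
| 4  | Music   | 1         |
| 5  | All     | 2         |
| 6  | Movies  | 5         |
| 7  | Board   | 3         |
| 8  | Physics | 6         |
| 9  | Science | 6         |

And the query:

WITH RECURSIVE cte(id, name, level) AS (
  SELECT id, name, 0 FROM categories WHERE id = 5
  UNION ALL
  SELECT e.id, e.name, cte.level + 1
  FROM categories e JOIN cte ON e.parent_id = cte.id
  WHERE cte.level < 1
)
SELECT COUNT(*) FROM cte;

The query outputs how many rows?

2

Base: id=5 (All) at level 0.
Iteration 1: rows with parent_id in {5} -> Movies (id 6, level 1).
Iteration 2: level < 1 fails for all current rows; recursion stops.
Total rows emitted: 2.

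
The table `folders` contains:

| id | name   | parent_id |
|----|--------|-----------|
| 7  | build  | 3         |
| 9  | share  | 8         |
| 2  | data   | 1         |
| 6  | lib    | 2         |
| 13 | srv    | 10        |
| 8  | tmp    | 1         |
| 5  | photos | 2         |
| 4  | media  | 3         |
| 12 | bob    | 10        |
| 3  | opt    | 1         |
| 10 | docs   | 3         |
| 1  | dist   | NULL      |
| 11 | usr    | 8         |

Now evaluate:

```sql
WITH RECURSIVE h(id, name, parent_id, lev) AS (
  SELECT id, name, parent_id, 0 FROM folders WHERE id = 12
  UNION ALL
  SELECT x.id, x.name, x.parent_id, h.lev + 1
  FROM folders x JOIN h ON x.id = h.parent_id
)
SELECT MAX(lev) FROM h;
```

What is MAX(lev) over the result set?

Base: id=12 (bob), parent_id=10, lev 0.
Iteration 1: join on id=10 -> docs (id 10, parent_id=3, lev 1).
Iteration 2: join on id=3 -> opt (id 3, parent_id=1, lev 2).
Iteration 3: join on id=1 -> dist (id 1, parent_id=NULL, lev 3).
Iteration 4: parent_id is NULL; no match; recursion stops.
lev values: 0, 1, 2, 3; the maximum is 3.

3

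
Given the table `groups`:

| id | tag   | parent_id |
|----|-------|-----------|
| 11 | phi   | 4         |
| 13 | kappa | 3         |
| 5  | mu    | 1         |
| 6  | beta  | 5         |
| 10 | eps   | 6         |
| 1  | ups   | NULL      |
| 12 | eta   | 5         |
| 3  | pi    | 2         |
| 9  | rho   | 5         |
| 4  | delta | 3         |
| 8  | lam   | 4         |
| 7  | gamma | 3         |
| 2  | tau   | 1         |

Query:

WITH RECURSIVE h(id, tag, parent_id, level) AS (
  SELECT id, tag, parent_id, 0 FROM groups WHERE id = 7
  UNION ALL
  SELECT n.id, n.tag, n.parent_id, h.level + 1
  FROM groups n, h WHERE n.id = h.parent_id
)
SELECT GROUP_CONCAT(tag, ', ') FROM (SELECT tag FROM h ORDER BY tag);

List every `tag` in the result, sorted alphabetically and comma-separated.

gamma, pi, tau, ups

Base: id=7 (gamma), parent_id=3, level 0.
Iteration 1: join on id=3 -> pi (id 3, parent_id=2, level 1).
Iteration 2: join on id=2 -> tau (id 2, parent_id=1, level 2).
Iteration 3: join on id=1 -> ups (id 1, parent_id=NULL, level 3).
Iteration 4: parent_id is NULL; no match; recursion stops.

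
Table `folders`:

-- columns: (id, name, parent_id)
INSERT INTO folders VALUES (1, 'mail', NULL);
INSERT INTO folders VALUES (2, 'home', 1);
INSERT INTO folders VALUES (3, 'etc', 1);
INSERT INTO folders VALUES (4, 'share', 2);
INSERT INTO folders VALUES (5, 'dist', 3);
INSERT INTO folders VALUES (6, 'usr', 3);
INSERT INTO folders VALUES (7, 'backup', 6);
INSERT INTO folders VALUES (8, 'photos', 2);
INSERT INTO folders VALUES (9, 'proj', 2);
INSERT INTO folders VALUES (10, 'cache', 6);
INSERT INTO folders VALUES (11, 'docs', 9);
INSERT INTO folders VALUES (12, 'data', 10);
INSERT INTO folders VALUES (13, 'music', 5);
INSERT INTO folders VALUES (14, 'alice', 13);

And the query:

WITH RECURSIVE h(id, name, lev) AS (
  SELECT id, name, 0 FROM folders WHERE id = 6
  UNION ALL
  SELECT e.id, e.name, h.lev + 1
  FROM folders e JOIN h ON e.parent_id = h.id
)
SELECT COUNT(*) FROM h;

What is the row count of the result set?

Base: id=6 (usr) at lev 0.
Iteration 1: rows with parent_id in {6} -> backup (id 7, lev 1), cache (id 10, lev 1).
Iteration 2: rows with parent_id in {7,10} -> data (id 12, lev 2).
Iteration 3: no rows with parent_id in {12}; recursion stops.
Total rows emitted: 4.

4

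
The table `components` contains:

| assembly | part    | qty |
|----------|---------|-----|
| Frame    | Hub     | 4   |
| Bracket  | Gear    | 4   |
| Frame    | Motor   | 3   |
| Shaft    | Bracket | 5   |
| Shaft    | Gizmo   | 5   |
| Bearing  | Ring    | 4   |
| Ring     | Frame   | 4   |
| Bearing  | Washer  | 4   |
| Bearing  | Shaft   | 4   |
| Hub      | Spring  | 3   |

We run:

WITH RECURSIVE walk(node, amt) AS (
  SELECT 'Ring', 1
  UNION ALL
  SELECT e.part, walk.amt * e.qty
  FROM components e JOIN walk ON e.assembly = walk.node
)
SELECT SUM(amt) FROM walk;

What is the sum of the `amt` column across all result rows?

Base: (Ring, amt=1).
Iteration 1: components of {Ring} -> Frame = 1*4 = 4.
Iteration 2: components of {Frame} -> Hub = 4*4 = 16, Motor = 4*3 = 12.
Iteration 3: components of {Hub,Motor} -> Spring = 16*3 = 48.
Iteration 4: no further components; recursion stops.
SUM(amt) = 1 + 4 + 12 + 16 + 48 = 81.

81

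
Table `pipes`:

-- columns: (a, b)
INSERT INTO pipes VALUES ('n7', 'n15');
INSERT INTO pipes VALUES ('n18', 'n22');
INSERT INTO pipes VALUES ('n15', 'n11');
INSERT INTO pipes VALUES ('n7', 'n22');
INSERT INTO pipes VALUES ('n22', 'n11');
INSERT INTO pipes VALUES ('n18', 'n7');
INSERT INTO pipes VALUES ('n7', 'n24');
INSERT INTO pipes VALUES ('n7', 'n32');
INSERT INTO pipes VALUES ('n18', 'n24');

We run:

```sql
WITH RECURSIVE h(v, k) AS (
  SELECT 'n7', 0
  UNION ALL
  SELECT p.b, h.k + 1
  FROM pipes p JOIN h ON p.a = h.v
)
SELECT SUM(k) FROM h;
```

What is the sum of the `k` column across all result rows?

Base: (n7, k=0).
Iteration 1: edges from {n7} -> (n15, k=1), (n22, k=1), (n24, k=1), (n32, k=1).
Iteration 2: edges from {n15,n22,n24,n32} -> (n11, k=2) x2. [UNION ALL keeps all 2 new rows, including repeats]
Iteration 3: no outgoing edges from {n11}; recursion stops.
SUM(k) = 0 + 1 + 1 + 1 + 1 + 2 + 2 = 8.

8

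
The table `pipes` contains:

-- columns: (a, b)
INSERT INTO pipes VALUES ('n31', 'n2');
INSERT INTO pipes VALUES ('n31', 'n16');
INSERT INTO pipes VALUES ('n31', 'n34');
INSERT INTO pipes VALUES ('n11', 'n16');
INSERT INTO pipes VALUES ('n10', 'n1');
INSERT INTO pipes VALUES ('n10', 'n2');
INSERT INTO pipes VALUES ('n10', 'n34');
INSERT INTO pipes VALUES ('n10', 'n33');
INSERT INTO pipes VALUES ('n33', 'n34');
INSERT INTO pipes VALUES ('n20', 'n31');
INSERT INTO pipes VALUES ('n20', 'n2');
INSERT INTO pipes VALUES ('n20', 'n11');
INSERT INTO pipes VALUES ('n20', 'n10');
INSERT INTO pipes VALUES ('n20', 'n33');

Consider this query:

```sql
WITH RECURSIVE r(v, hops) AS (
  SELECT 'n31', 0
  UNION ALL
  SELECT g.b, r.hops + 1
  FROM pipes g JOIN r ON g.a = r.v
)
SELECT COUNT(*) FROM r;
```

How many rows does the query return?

4

Base: (n31, hops=0).
Iteration 1: edges from {n31} -> (n16, hops=1), (n2, hops=1), (n34, hops=1).
Iteration 2: no outgoing edges from {n16,n2,n34}; recursion stops.
Total rows emitted: 4.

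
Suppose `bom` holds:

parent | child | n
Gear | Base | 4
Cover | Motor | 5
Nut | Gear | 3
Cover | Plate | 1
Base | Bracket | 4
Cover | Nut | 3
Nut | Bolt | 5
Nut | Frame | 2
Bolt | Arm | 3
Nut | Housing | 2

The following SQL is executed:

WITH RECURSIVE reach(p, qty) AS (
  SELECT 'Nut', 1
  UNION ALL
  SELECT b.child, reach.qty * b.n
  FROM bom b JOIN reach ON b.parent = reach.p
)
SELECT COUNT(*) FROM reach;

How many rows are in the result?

8

Base: (Nut, qty=1).
Iteration 1: components of {Nut} -> Bolt = 1*5 = 5, Frame = 1*2 = 2, Gear = 1*3 = 3, Housing = 1*2 = 2.
Iteration 2: components of {Bolt,Frame,Gear,Housing} -> Arm = 5*3 = 15, Base = 3*4 = 12.
Iteration 3: components of {Arm,Base} -> Bracket = 12*4 = 48.
Iteration 4: no further components; recursion stops.
Total rows emitted: 8.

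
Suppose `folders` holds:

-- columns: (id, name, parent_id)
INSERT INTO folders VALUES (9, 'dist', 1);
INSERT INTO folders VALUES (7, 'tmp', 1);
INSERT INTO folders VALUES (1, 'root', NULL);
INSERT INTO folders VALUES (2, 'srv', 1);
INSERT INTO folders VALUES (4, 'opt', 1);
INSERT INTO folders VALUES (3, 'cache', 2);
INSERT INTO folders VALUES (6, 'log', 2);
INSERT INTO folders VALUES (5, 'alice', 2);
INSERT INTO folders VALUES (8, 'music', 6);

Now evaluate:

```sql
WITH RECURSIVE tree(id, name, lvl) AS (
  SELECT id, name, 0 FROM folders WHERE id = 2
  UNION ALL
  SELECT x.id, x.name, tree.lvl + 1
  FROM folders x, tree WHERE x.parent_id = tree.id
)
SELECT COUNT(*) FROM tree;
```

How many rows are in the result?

Base: id=2 (srv) at lvl 0.
Iteration 1: rows with parent_id in {2} -> cache (id 3, lvl 1), alice (id 5, lvl 1), log (id 6, lvl 1).
Iteration 2: rows with parent_id in {3,5,6} -> music (id 8, lvl 2).
Iteration 3: no rows with parent_id in {8}; recursion stops.
Total rows emitted: 5.

5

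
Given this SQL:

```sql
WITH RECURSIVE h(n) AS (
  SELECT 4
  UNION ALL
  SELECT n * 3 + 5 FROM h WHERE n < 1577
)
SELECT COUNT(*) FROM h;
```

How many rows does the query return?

6

Base: n=4.
Iteration 1: 4 < 1577 holds -> n = 4 * 3 + 5 = 17.
Iteration 2: 17 < 1577 holds -> n = 17 * 3 + 5 = 56.
Iteration 3: 56 < 1577 holds -> n = 56 * 3 + 5 = 173.
Iteration 4: 173 < 1577 holds -> n = 173 * 3 + 5 = 524.
Iteration 5: 524 < 1577 holds -> n = 524 * 3 + 5 = 1577.
Iteration 6: 1577 < 1577 fails; recursion stops.
Total rows emitted: 6.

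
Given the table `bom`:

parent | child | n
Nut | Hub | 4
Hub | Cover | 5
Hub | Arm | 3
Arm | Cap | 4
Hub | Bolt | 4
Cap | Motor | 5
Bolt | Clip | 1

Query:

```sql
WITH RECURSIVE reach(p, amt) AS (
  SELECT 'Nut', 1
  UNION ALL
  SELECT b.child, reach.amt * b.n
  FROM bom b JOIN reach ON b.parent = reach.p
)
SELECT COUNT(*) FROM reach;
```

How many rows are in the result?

Base: (Nut, amt=1).
Iteration 1: components of {Nut} -> Hub = 1*4 = 4.
Iteration 2: components of {Hub} -> Arm = 4*3 = 12, Bolt = 4*4 = 16, Cover = 4*5 = 20.
Iteration 3: components of {Arm,Bolt,Cover} -> Cap = 12*4 = 48, Clip = 16*1 = 16.
Iteration 4: components of {Cap,Clip} -> Motor = 48*5 = 240.
Iteration 5: no further components; recursion stops.
Total rows emitted: 8.

8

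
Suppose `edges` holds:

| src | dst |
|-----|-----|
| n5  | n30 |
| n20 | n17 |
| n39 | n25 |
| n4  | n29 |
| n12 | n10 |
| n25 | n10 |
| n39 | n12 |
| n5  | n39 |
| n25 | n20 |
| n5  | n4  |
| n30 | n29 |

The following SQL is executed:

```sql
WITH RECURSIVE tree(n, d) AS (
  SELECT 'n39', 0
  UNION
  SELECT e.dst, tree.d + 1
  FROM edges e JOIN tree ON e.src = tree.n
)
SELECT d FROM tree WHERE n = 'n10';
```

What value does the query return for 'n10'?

2

Base: (n39, d=0).
Iteration 1: edges from {n39} -> (n12, d=1), (n25, d=1).
Iteration 2: edges from {n12,n25} -> (n10, d=2), (n20, d=2). [UNION drops 1 duplicate row(s)]
Iteration 3: edges from {n10,n20} -> (n17, d=3).
Iteration 4: no outgoing edges from {n17}; recursion stops.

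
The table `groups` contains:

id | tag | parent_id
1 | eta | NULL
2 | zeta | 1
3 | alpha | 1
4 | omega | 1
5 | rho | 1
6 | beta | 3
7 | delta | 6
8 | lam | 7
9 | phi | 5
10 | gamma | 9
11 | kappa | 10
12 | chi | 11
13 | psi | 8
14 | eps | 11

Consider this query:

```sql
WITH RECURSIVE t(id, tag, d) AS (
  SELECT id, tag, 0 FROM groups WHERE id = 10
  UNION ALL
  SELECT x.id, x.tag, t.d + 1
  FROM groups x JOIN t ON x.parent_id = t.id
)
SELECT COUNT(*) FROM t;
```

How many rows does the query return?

Base: id=10 (gamma) at d 0.
Iteration 1: rows with parent_id in {10} -> kappa (id 11, d 1).
Iteration 2: rows with parent_id in {11} -> chi (id 12, d 2), eps (id 14, d 2).
Iteration 3: no rows with parent_id in {12,14}; recursion stops.
Total rows emitted: 4.

4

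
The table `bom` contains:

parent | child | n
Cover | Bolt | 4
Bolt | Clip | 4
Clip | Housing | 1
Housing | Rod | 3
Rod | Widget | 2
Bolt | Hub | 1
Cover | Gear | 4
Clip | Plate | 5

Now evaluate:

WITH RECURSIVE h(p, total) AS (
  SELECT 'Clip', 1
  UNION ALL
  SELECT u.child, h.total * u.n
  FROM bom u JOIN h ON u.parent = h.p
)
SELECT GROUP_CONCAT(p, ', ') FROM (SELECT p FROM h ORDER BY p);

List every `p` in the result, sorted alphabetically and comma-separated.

Clip, Housing, Plate, Rod, Widget

Base: (Clip, total=1).
Iteration 1: components of {Clip} -> Housing = 1*1 = 1, Plate = 1*5 = 5.
Iteration 2: components of {Housing,Plate} -> Rod = 1*3 = 3.
Iteration 3: components of {Rod} -> Widget = 3*2 = 6.
Iteration 4: no further components; recursion stops.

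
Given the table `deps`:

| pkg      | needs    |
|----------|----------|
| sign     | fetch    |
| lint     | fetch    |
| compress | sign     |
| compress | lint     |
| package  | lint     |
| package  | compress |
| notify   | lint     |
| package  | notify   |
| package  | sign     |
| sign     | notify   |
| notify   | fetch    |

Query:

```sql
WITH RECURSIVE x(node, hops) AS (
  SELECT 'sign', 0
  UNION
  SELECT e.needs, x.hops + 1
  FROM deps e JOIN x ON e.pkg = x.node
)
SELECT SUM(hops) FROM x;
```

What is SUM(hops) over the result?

9

Base: (sign, hops=0).
Iteration 1: edges from {sign} -> (fetch, hops=1), (notify, hops=1).
Iteration 2: edges from {fetch,notify} -> (fetch, hops=2), (lint, hops=2).
Iteration 3: edges from {fetch,lint} -> (fetch, hops=3).
Iteration 4: no outgoing edges from {fetch}; recursion stops.
SUM(hops) = 0 + 1 + 1 + 2 + 2 + 3 = 9.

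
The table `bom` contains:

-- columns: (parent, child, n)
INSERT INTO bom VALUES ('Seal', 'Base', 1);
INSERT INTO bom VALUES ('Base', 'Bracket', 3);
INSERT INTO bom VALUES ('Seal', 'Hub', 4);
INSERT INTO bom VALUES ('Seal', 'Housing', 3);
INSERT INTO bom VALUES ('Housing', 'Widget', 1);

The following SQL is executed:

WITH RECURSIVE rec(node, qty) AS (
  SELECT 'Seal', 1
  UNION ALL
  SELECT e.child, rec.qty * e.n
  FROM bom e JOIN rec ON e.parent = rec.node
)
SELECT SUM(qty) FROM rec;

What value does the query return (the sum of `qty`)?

Base: (Seal, qty=1).
Iteration 1: components of {Seal} -> Base = 1*1 = 1, Housing = 1*3 = 3, Hub = 1*4 = 4.
Iteration 2: components of {Base,Housing,Hub} -> Bracket = 1*3 = 3, Widget = 3*1 = 3.
Iteration 3: no further components; recursion stops.
SUM(qty) = 1 + 1 + 4 + 3 + 3 + 3 = 15.

15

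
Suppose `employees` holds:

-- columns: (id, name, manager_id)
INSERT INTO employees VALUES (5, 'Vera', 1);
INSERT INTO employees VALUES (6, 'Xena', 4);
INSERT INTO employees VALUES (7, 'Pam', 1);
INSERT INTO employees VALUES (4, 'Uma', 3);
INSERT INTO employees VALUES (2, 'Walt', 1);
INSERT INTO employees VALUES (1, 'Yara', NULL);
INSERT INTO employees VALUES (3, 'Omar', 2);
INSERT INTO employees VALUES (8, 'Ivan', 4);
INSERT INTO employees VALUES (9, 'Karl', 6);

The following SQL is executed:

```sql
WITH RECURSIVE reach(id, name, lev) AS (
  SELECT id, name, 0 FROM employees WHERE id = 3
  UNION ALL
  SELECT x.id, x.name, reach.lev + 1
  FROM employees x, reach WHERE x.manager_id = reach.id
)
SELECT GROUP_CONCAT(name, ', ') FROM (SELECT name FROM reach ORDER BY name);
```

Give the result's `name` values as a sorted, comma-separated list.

Base: id=3 (Omar) at lev 0.
Iteration 1: rows with manager_id in {3} -> Uma (id 4, lev 1).
Iteration 2: rows with manager_id in {4} -> Xena (id 6, lev 2), Ivan (id 8, lev 2).
Iteration 3: rows with manager_id in {6,8} -> Karl (id 9, lev 3).
Iteration 4: no rows with manager_id in {9}; recursion stops.

Ivan, Karl, Omar, Uma, Xena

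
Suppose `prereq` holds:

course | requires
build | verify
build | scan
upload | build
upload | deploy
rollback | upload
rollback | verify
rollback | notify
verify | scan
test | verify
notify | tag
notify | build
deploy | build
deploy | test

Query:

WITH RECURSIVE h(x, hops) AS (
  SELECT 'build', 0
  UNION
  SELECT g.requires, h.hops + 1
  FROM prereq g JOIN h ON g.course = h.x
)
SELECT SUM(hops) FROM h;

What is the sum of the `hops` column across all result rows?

4

Base: (build, hops=0).
Iteration 1: edges from {build} -> (scan, hops=1), (verify, hops=1).
Iteration 2: edges from {scan,verify} -> (scan, hops=2).
Iteration 3: no outgoing edges from {scan}; recursion stops.
SUM(hops) = 0 + 1 + 1 + 2 = 4.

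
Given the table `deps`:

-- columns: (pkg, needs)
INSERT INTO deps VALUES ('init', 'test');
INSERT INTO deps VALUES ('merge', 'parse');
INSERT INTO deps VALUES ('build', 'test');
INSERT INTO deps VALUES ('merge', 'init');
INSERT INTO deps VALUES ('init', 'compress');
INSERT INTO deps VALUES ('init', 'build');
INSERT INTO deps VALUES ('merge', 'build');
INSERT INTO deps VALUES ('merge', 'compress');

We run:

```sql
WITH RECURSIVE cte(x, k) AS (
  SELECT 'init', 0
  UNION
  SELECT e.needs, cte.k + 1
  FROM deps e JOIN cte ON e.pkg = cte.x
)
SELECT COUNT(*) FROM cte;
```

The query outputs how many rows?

5

Base: (init, k=0).
Iteration 1: edges from {init} -> (build, k=1), (compress, k=1), (test, k=1).
Iteration 2: edges from {build,compress,test} -> (test, k=2).
Iteration 3: no outgoing edges from {test}; recursion stops.
Total rows emitted: 5.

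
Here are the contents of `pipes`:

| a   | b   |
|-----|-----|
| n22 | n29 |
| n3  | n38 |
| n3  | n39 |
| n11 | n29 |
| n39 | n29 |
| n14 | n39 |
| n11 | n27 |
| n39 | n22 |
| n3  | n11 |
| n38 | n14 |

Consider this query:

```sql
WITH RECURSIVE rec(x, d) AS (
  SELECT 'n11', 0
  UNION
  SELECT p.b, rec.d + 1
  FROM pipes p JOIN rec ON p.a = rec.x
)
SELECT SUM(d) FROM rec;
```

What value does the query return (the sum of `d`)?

2

Base: (n11, d=0).
Iteration 1: edges from {n11} -> (n27, d=1), (n29, d=1).
Iteration 2: no outgoing edges from {n27,n29}; recursion stops.
SUM(d) = 0 + 1 + 1 = 2.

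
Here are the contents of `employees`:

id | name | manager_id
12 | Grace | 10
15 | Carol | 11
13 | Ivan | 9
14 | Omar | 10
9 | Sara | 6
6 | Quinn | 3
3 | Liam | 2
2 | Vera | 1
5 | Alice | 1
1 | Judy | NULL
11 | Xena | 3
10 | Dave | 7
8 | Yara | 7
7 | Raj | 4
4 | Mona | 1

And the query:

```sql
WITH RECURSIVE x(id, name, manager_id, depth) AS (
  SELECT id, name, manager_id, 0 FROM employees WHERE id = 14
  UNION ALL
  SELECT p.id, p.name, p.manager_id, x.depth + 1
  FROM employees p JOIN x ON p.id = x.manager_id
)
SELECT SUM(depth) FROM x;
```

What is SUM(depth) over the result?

Base: id=14 (Omar), manager_id=10, depth 0.
Iteration 1: join on id=10 -> Dave (id 10, manager_id=7, depth 1).
Iteration 2: join on id=7 -> Raj (id 7, manager_id=4, depth 2).
Iteration 3: join on id=4 -> Mona (id 4, manager_id=1, depth 3).
Iteration 4: join on id=1 -> Judy (id 1, manager_id=NULL, depth 4).
Iteration 5: manager_id is NULL; no match; recursion stops.
SUM(depth) = 0 + 1 + 2 + 3 + 4 = 10.

10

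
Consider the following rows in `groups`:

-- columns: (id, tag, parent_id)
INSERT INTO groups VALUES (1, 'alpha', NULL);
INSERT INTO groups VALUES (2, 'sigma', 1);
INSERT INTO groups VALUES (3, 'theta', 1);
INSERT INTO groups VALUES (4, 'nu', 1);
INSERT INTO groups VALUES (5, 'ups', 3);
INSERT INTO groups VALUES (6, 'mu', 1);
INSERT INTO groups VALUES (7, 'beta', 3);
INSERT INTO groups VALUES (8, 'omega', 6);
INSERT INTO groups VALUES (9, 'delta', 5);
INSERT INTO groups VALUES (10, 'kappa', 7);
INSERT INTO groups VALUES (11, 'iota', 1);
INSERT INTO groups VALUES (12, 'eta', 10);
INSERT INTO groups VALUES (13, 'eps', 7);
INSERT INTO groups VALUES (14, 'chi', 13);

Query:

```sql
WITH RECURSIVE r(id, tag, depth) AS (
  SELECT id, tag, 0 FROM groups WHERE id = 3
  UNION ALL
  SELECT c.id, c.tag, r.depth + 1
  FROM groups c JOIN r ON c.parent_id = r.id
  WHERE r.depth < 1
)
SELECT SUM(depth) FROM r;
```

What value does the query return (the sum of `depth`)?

2

Base: id=3 (theta) at depth 0.
Iteration 1: rows with parent_id in {3} -> ups (id 5, depth 1), beta (id 7, depth 1).
Iteration 2: depth < 1 fails for all current rows; recursion stops.
SUM(depth) = 0 + 1 + 1 = 2.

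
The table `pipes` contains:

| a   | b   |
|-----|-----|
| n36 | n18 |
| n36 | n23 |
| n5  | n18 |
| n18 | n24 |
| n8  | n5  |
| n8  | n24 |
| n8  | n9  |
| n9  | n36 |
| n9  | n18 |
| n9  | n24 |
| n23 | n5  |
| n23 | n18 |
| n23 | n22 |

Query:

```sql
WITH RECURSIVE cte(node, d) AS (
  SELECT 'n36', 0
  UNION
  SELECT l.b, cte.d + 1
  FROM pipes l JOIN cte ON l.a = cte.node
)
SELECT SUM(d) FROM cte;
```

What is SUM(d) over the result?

Base: (n36, d=0).
Iteration 1: edges from {n36} -> (n18, d=1), (n23, d=1).
Iteration 2: edges from {n18,n23} -> (n18, d=2), (n22, d=2), (n24, d=2), (n5, d=2).
Iteration 3: edges from {n18,n22,n24,n5} -> (n18, d=3), (n24, d=3).
Iteration 4: edges from {n18,n24} -> (n24, d=4).
Iteration 5: no outgoing edges from {n24}; recursion stops.
SUM(d) = 0 + 1 + 1 + 2 + 2 + 2 + 2 + 3 + 3 + 4 = 20.

20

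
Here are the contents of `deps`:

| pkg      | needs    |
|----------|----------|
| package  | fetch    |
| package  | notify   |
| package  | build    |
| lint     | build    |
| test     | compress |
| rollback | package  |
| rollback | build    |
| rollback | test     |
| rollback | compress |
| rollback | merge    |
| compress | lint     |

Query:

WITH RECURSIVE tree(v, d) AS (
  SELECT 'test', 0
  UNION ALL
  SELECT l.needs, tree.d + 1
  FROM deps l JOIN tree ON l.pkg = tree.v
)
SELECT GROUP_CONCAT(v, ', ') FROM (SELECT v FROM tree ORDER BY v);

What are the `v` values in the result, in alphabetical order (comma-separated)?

build, compress, lint, test

Base: (test, d=0).
Iteration 1: edges from {test} -> (compress, d=1).
Iteration 2: edges from {compress} -> (lint, d=2).
Iteration 3: edges from {lint} -> (build, d=3).
Iteration 4: no outgoing edges from {build}; recursion stops.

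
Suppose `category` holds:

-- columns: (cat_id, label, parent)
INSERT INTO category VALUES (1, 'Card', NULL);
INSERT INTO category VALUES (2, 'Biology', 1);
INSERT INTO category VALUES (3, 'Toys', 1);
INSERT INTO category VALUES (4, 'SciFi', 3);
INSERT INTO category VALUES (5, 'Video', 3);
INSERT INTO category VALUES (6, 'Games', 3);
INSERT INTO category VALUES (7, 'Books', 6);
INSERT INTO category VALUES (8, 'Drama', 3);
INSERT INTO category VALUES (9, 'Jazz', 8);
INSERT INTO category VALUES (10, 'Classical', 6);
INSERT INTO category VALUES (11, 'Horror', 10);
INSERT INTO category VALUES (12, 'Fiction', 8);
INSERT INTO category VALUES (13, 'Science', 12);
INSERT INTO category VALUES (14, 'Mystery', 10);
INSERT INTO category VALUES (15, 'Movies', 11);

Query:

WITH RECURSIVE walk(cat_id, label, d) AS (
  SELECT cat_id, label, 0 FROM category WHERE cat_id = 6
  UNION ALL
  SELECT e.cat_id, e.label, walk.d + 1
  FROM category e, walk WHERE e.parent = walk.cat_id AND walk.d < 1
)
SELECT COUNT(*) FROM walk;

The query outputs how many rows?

Base: cat_id=6 (Games) at d 0.
Iteration 1: rows with parent in {6} -> Books (id 7, d 1), Classical (id 10, d 1).
Iteration 2: d < 1 fails for all current rows; recursion stops.
Total rows emitted: 3.

3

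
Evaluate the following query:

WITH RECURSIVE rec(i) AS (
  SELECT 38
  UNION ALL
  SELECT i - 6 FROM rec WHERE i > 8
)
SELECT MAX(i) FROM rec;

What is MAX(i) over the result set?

Base: i=38.
Iteration 1: 38 > 8 holds -> i = 38 - 6 = 32.
Iteration 2: 32 > 8 holds -> i = 32 - 6 = 26.
Iteration 3: 26 > 8 holds -> i = 26 - 6 = 20.
Iteration 4: 20 > 8 holds -> i = 20 - 6 = 14.
Iteration 5: 14 > 8 holds -> i = 14 - 6 = 8.
Iteration 6: 8 > 8 fails; recursion stops.
i values: 38, 32, 26, 20, 14, 8; the maximum is 38.

38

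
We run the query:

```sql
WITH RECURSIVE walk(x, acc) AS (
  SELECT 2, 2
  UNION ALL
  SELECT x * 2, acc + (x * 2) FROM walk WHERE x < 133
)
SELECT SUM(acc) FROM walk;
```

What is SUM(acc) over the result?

1004

Base: x=2, acc=2.
Iteration 1: 2 < 133 holds -> x = 2 * 2 = 4, acc = 2 + 4 = 6.
Iteration 2: 4 < 133 holds -> x = 4 * 2 = 8, acc = 6 + 8 = 14.
Iteration 3: 8 < 133 holds -> x = 8 * 2 = 16, acc = 14 + 16 = 30.
Iteration 4: 16 < 133 holds -> x = 16 * 2 = 32, acc = 30 + 32 = 62.
Iteration 5: 32 < 133 holds -> x = 32 * 2 = 64, acc = 62 + 64 = 126.
Iteration 6: 64 < 133 holds -> x = 64 * 2 = 128, acc = 126 + 128 = 254.
Iteration 7: 128 < 133 holds -> x = 128 * 2 = 256, acc = 254 + 256 = 510.
Iteration 8: 256 < 133 fails; recursion stops.
SUM(acc) = 2 + 6 + 14 + 30 + 62 + 126 + 254 + 510 = 1004.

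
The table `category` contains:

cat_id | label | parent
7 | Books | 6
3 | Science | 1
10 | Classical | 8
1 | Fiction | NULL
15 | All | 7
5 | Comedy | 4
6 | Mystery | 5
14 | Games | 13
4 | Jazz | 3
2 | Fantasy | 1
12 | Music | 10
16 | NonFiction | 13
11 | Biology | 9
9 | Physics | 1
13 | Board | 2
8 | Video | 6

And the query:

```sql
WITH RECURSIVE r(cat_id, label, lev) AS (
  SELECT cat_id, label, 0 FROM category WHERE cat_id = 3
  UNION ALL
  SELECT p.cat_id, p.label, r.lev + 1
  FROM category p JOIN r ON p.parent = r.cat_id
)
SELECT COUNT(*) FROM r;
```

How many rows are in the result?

9

Base: cat_id=3 (Science) at lev 0.
Iteration 1: rows with parent in {3} -> Jazz (id 4, lev 1).
Iteration 2: rows with parent in {4} -> Comedy (id 5, lev 2).
Iteration 3: rows with parent in {5} -> Mystery (id 6, lev 3).
Iteration 4: rows with parent in {6} -> Books (id 7, lev 4), Video (id 8, lev 4).
Iteration 5: rows with parent in {7,8} -> Classical (id 10, lev 5), All (id 15, lev 5).
Iteration 6: rows with parent in {10,15} -> Music (id 12, lev 6).
Iteration 7: no rows with parent in {12}; recursion stops.
Total rows emitted: 9.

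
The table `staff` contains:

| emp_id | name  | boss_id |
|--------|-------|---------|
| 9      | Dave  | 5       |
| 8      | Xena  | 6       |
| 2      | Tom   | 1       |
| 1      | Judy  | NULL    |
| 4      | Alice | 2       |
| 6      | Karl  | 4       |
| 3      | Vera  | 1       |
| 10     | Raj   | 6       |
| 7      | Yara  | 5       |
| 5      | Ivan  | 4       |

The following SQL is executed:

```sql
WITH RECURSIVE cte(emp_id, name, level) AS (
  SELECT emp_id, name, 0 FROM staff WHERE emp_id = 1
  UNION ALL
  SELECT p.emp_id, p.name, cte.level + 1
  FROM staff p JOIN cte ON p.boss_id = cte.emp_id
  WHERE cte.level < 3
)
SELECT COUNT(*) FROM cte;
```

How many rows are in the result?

Base: emp_id=1 (Judy) at level 0.
Iteration 1: rows with boss_id in {1} -> Tom (id 2, level 1), Vera (id 3, level 1).
Iteration 2: rows with boss_id in {2,3} -> Alice (id 4, level 2).
Iteration 3: rows with boss_id in {4} -> Ivan (id 5, level 3), Karl (id 6, level 3).
Iteration 4: level < 3 fails for all current rows; recursion stops.
Total rows emitted: 6.

6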